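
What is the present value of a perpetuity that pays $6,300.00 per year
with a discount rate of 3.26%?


Formula: PV = C / r
Substituting: PV = $6,300.00 / 0.0326
PV = $193,251.53

$193,251.53


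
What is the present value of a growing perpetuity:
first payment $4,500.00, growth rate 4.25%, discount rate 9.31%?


Formula: PV = C / (r - g)
Spread: r - g = 0.0931 - 0.0425 = 0.0506
Substituting: PV = $4,500.00 / 0.0506
PV = $88,932.81

$88,932.81


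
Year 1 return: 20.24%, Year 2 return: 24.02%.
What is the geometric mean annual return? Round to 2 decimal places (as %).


Formula: Geometric mean = ((1+r1)*(1+r2))^(1/2) - 1
Product: (1 + 0.2024) * (1 + 0.2402) = 1.2024 * 1.2402 = 1.491216
Square root: 1.491216^0.5 = 1.221154
Geometric mean = 1.221154 - 1 = 0.221154
As percentage: 22.12%

22.12%


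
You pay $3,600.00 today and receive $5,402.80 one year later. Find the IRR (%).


Formula: IRR = C1/C0 - 1
Substituting: IRR = $5,402.80 / $3,600.00 - 1
Ratio: 1.500778 - 1 = 0.500778
IRR = 50.0778%

50.0778%


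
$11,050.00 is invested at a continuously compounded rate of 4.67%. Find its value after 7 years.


Formula: FV = P * e^(r*t)
Exponent: r*t = 0.0467 * 7 = 0.3269
e^(0.3269) = 1.386663
FV = $11,050.00 * 1.386663 = $15,322.62

$15,322.62


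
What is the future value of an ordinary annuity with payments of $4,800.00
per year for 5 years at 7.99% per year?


Formula: FV = PMT * ((1+r)^n - 1) / r
Growth factor: (1 + 0.0799)^5 = 1.468648
Numerator: 1.468648 - 1 = 0.468648
FV = $4,800.00 * 0.468648 / 0.0799 = $28,154.07

$28,154.07


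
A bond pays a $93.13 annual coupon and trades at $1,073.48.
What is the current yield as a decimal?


Formula: Current yield = annual coupon / price
Substituting: CY = $93.13 / $1,073.48
CY = 0.086755

0.086755


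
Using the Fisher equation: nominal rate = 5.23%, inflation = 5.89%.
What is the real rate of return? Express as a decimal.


Formula: (1 + r_real) = (1 + r_nom) / (1 + inflation)
Substituting: (1 + r_real) = 1.0523 / 1.0589
(1 + r_real) = 0.993767
r_real = 0.993767 - 1 = -0.006233

-0.006233


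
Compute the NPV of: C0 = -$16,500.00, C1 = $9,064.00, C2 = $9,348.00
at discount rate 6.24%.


Formula: NPV = C0 + C1/(1+r) + C2/(1+r)^2
Discount C1: $9,064.00 / (1 + 0.0624) = $8,531.63
Discount C2: $9,348.00 / (1 + 0.0624)^2 = $8,282.14
NPV = -$16,500.00 + $8,531.63 + $8,282.14 = $313.77

$313.77


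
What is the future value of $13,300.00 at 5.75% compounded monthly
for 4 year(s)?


Formula: FV = P * (1 + r/m)^(m*t)
Period rate: r/m = 0.0575 / 12 = 0.004792
Total periods: m*t = 12 * 4 = 48
Growth factor: (1 + 0.004792)^48 = 1.257909
FV = $13,300.00 * 1.257909 = $16,730.19

$16,730.19


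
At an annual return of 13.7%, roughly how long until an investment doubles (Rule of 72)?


Formula: Years ≈ 72 / r
Substituting: Years ≈ 72 / 13.7
Years ≈ 5.3

5.3 years


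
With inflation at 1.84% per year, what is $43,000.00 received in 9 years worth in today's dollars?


Formula: Real value = nominal / (1 + inflation)^years
Price level: (1 + 0.0184)^9 = 1.178326
Real value = $43,000.00 / 1.178326 = $36,492.44

$36,492.44


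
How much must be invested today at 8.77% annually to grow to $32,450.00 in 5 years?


Formula: PV = FV / (1 + r)^n
Substituting: PV = $32,450.00 / (1 + 0.0877)^5
Discount factor: (1.0877)^5 = 1.522459
PV = $32,450.00 / 1.522459 = $21,314.20

$21,314.20


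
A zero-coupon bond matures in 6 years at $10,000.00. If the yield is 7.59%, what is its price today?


Formula: Price = FV / (1 + r)^n
Substituting: Price = $10,000.00 / (1 + 0.0759)^6
Discount factor: (1.0759)^6 = 1.55107
Price = $10,000.00 / 1.55107 = $6,447.16

$6,447.16


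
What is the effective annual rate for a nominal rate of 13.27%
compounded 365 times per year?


Formula: EAR = (1 + r/m)^m - 1
Period rate: r/m = 0.1327 / 365 = 0.000364
Compounding: (1 + 0.000364)^365 = 1.14188
EAR = 1.14188 - 1 = 0.14188

0.14188


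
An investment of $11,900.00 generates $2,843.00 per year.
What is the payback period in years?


Formula: Payback = investment / annual cash flow
Substituting: Payback = $11,900.00 / $2,843.00
Payback = 4.1857 years

4.1857 years


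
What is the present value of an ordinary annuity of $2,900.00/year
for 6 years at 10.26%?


Formula: PV = PMT * (1 - (1+r)^(-n)) / r
Discount factor: (1 + 0.1026)^(-6) = 0.556534
Bracket: 1 - 0.556534 = 0.443466
PV = $2,900.00 * 0.443466 / 0.1026 = $12,534.60

$12,534.60


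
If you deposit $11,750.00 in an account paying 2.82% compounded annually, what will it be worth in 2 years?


Formula: FV = P * (1 + r)^n
Substituting: FV = $11,750.00 * (1 + 0.0282)^2
Growth factor: (1.0282)^2 = 1.057195
FV = $11,750.00 * 1.057195 = $12,422.04

$12,422.04


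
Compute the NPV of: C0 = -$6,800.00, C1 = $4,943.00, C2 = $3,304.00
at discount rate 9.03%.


Formula: NPV = C0 + C1/(1+r) + C2/(1+r)^2
Discount C1: $4,943.00 / (1 + 0.0903) = $4,533.61
Discount C2: $3,304.00 / (1 + 0.0903)^2 = $2,779.38
NPV = -$6,800.00 + $4,533.61 + $2,779.38 = $513.00

$513.00


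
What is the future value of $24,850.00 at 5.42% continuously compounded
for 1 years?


Formula: FV = P * e^(r*t)
Exponent: r*t = 0.0542 * 1 = 0.0542
e^(0.0542) = 1.055696
FV = $24,850.00 * 1.055696 = $26,234.04

$26,234.04


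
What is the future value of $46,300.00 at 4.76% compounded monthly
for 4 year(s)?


Formula: FV = P * (1 + r/m)^(m*t)
Period rate: r/m = 0.0476 / 12 = 0.003967
Total periods: m*t = 12 * 4 = 48
Growth factor: (1 + 0.003967)^48 = 1.209278
FV = $46,300.00 * 1.209278 = $55,989.56

$55,989.56


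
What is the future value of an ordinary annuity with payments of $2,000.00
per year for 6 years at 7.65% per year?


Formula: FV = PMT * ((1+r)^n - 1) / r
Growth factor: (1 + 0.0765)^6 = 1.556267
Numerator: 1.556267 - 1 = 0.556267
FV = $2,000.00 * 0.556267 / 0.0765 = $14,542.94

$14,542.94


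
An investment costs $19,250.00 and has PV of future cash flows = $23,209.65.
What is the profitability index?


Formula: PI = PV(cash flows) / initial investment
Substituting: PI = $23,209.65 / $19,250.00
PI = 1.2057

1.2057


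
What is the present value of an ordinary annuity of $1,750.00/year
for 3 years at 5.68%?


Formula: PV = PMT * (1 - (1+r)^(-n)) / r
Discount factor: (1 + 0.0568)^(-3) = 0.84727
Bracket: 1 - 0.84727 = 0.15273
PV = $1,750.00 * 0.15273 / 0.0568 = $4,705.60

$4,705.60


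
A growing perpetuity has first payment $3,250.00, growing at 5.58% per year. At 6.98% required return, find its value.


Formula: PV = C / (r - g)
Spread: r - g = 0.0698 - 0.0558 = 0.014
Substituting: PV = $3,250.00 / 0.014
PV = $232,142.86

$232,142.86


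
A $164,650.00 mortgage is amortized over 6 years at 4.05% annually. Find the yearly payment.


Formula: PMT = PV * r / (1 - (1+r)^(-n))
Denominator: 1 - (1 + 0.0405)^(-6) = 0.211961
Numerator: $164,650.00 * 0.0405 = 6668.325
PMT = 6668.325 / 0.211961 = $31,460.09

$31,460.09


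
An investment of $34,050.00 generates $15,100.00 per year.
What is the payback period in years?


Formula: Payback = investment / annual cash flow
Substituting: Payback = $34,050.00 / $15,100.00
Payback = 2.255 years

2.255 years


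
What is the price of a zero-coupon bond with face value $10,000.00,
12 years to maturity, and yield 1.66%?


Formula: Price = FV / (1 + r)^n
Substituting: Price = $10,000.00 / (1 + 0.0166)^12
Discount factor: (1.0166)^12 = 1.218432
Price = $10,000.00 / 1.218432 = $8,207.27

$8,207.27


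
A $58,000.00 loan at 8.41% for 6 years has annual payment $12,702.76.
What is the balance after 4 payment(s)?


Formula: Balance = PV*(1+r)^k - PMT*((1+r)^k - 1)/r
Growth: (1 + 0.0841)^4 = 1.381266
Accumulated factor: ((1+r)^k - 1)/r = 4.533486
Balance = $58,000.00 * 1.381266 - $12,702.76 * 4.533486
Balance = $22,525.65

$22,525.65


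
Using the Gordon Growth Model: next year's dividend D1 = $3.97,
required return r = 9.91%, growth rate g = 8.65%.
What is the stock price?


Formula: P = D1 / (r - g)
Spread: r - g = 0.0991 - 0.0865 = 0.0126
Substituting: P = $3.97 / 0.0126
P = $315.08

$315.08


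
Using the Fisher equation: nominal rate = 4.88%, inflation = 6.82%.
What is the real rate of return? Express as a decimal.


Formula: (1 + r_real) = (1 + r_nom) / (1 + inflation)
Substituting: (1 + r_real) = 1.0488 / 1.0682
(1 + r_real) = 0.981839
r_real = 0.981839 - 1 = -0.018161

-0.018161


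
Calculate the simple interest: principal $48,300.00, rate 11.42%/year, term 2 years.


Formula: I = P * r * t
Substituting: I = $48,300.00 * 0.1142 * 2
Step: I = $48,300.00 * 0.2284
I = $11,031.72

$11,031.72


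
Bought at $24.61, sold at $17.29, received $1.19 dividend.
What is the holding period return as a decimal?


Formula: HPR = (P1 - P0 + D) / P0
Gain: $17.29 - $24.61 + $1.19 = -$6.13
HPR = -$6.13 / $24.61 = -0.2491

-0.2491


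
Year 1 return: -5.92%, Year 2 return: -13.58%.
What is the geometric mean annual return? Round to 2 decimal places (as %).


Formula: Geometric mean = ((1+r1)*(1+r2))^(1/2) - 1
Product: (1 + -0.0592) * (1 + -0.1358) = 0.9408 * 0.8642 = 0.813039
Square root: 0.813039^0.5 = 0.901687
Geometric mean = 0.901687 - 1 = -0.098313
As percentage: -9.83%

-9.83%


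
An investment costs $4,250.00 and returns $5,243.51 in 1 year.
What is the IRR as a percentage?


Formula: IRR = C1/C0 - 1
Substituting: IRR = $5,243.51 / $4,250.00 - 1
Ratio: 1.233767 - 1 = 0.233767
IRR = 23.3767%

23.3767%


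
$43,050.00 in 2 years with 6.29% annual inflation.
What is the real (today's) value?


Formula: Real value = nominal / (1 + inflation)^years
Price level: (1 + 0.0629)^2 = 1.129756
Real value = $43,050.00 / 1.129756 = $38,105.56

$38,105.56


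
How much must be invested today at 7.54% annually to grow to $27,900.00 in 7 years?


Formula: PV = FV / (1 + r)^n
Substituting: PV = $27,900.00 / (1 + 0.0754)^7
Discount factor: (1.0754)^7 = 1.663375
PV = $27,900.00 / 1.663375 = $16,773.12

$16,773.12


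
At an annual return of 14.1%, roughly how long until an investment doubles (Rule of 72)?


Formula: Years ≈ 72 / r
Substituting: Years ≈ 72 / 14.1
Years ≈ 5.1

5.1 years


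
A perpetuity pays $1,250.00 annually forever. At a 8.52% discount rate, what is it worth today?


Formula: PV = C / r
Substituting: PV = $1,250.00 / 0.0852
PV = $14,671.36

$14,671.36


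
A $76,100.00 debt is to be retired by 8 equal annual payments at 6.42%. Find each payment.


Formula: PMT = PV * r / (1 - (1+r)^(-n))
Denominator: 1 - (1 + 0.0642)^(-8) = 0.392125
Numerator: $76,100.00 * 0.0642 = 4885.62
PMT = 4885.62 / 0.392125 = $12,459.33

$12,459.33


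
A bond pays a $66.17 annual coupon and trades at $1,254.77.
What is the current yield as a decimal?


Formula: Current yield = annual coupon / price
Substituting: CY = $66.17 / $1,254.77
CY = 0.052735

0.052735


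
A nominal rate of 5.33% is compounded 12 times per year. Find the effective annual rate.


Formula: EAR = (1 + r/m)^m - 1
Period rate: r/m = 0.0533 / 12 = 0.004442
Compounding: (1 + 0.004442)^12 = 1.054622
EAR = 1.054622 - 1 = 0.054622

0.054622


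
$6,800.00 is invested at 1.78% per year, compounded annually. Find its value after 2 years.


Formula: FV = P * (1 + r)^n
Substituting: FV = $6,800.00 * (1 + 0.0178)^2
Growth factor: (1.0178)^2 = 1.035917
FV = $6,800.00 * 1.035917 = $7,044.23

$7,044.23


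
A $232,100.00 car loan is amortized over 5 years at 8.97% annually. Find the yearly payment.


Formula: PMT = PV * r / (1 - (1+r)^(-n))
Denominator: 1 - (1 + 0.0897)^(-5) = 0.349173
Numerator: $232,100.00 * 0.0897 = 20819.37
PMT = 20819.37 / 0.349173 = $59,624.72

$59,624.72


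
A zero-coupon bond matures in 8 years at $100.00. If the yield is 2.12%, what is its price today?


Formula: Price = FV / (1 + r)^n
Substituting: Price = $100.00 / (1 + 0.0212)^8
Discount factor: (1.0212)^8 = 1.182732
Price = $100.00 / 1.182732 = $84.55

$84.55


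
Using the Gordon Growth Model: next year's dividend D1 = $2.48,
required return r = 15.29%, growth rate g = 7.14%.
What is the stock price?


Formula: P = D1 / (r - g)
Spread: r - g = 0.1529 - 0.0714 = 0.0815
Substituting: P = $2.48 / 0.0815
P = $30.43

$30.43


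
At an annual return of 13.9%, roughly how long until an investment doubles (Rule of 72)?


Formula: Years ≈ 72 / r
Substituting: Years ≈ 72 / 13.9
Years ≈ 5.2

5.2 years


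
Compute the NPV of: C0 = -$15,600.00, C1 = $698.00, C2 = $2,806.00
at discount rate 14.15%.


Formula: NPV = C0 + C1/(1+r) + C2/(1+r)^2
Discount C1: $698.00 / (1 + 0.1415) = $611.48
Discount C2: $2,806.00 / (1 + 0.1415)^2 = $2,153.46
NPV = -$15,600.00 + $611.48 + $2,153.46 = -$12,835.07

-$12,835.07


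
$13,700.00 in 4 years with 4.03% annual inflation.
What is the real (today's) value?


Formula: Real value = nominal / (1 + inflation)^years
Price level: (1 + 0.0403)^4 = 1.171209
Real value = $13,700.00 / 1.171209 = $11,697.31

$11,697.31


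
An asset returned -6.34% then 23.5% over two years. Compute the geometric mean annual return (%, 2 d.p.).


Formula: Geometric mean = ((1+r1)*(1+r2))^(1/2) - 1
Product: (1 + -0.0634) * (1 + 0.235) = 0.9366 * 1.235 = 1.156701
Square root: 1.156701^0.5 = 1.0755
Geometric mean = 1.0755 - 1 = 0.0755
As percentage: 7.55%

7.55%


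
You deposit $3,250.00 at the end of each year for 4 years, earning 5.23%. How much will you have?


Formula: FV = PMT * ((1+r)^n - 1) / r
Growth factor: (1 + 0.0523)^4 = 1.226191
Numerator: 1.226191 - 1 = 0.226191
FV = $3,250.00 * 0.226191 / 0.0523 = $14,055.87

$14,055.87


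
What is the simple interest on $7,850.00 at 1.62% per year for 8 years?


Formula: I = P * r * t
Substituting: I = $7,850.00 * 0.0162 * 8
Step: I = $7,850.00 * 0.1296
I = $1,017.36

$1,017.36


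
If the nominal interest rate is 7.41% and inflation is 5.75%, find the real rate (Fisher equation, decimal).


Formula: (1 + r_real) = (1 + r_nom) / (1 + inflation)
Substituting: (1 + r_real) = 1.0741 / 1.0575
(1 + r_real) = 1.015697
r_real = 1.015697 - 1 = 0.015697

0.015697


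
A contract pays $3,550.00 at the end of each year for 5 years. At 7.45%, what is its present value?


Formula: PV = PMT * (1 - (1+r)^(-n)) / r
Discount factor: (1 + 0.0745)^(-5) = 0.698181
Bracket: 1 - 0.698181 = 0.301819
PV = $3,550.00 * 0.301819 / 0.0745 = $14,381.99

$14,381.99


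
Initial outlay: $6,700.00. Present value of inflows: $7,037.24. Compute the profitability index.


Formula: PI = PV(cash flows) / initial investment
Substituting: PI = $7,037.24 / $6,700.00
PI = 1.0503

1.0503


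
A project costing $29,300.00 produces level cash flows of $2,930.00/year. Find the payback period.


Formula: Payback = investment / annual cash flow
Substituting: Payback = $29,300.00 / $2,930.00
Payback = 10.0 years

10.0 years


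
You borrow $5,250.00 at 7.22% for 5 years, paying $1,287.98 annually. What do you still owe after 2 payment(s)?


Formula: Balance = PV*(1+r)^k - PMT*((1+r)^k - 1)/r
Growth: (1 + 0.0722)^2 = 1.149613
Accumulated factor: ((1+r)^k - 1)/r = 2.0722
Balance = $5,250.00 * 1.149613 - $1,287.98 * 2.0722
Balance = $3,366.52

$3,366.52


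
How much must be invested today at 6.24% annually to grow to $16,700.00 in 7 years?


Formula: PV = FV / (1 + r)^n
Substituting: PV = $16,700.00 / (1 + 0.0624)^7
Discount factor: (1.0624)^7 = 1.527624
PV = $16,700.00 / 1.527624 = $10,932.01

$10,932.01


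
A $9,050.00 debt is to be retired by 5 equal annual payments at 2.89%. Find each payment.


Formula: PMT = PV * r / (1 - (1+r)^(-n))
Denominator: 1 - (1 + 0.0289)^(-5) = 0.13277
Numerator: $9,050.00 * 0.0289 = 261.545
PMT = 261.545 / 0.13277 = $1,969.91

$1,969.91


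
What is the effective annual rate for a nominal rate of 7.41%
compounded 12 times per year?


Formula: EAR = (1 + r/m)^m - 1
Period rate: r/m = 0.0741 / 12 = 0.006175
Compounding: (1 + 0.006175)^12 = 1.076669
EAR = 1.076669 - 1 = 0.076669

0.076669


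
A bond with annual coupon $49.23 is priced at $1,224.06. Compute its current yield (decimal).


Formula: Current yield = annual coupon / price
Substituting: CY = $49.23 / $1,224.06
CY = 0.040219

0.040219


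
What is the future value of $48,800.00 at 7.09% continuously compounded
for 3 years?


Formula: FV = P * e^(r*t)
Exponent: r*t = 0.0709 * 3 = 0.2127
e^(0.2127) = 1.237013
FV = $48,800.00 * 1.237013 = $60,366.26

$60,366.26


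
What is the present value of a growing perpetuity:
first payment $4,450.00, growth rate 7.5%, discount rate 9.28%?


Formula: PV = C / (r - g)
Spread: r - g = 0.0928 - 0.075 = 0.0178
Substituting: PV = $4,450.00 / 0.0178
PV = $250,000.00

$250,000.00


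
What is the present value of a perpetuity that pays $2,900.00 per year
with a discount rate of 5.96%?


Formula: PV = C / r
Substituting: PV = $2,900.00 / 0.0596
PV = $48,657.72

$48,657.72


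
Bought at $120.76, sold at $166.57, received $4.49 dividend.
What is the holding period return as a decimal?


Formula: HPR = (P1 - P0 + D) / P0
Gain: $166.57 - $120.76 + $4.49 = $50.30
HPR = $50.30 / $120.76 = 0.4165

0.4165


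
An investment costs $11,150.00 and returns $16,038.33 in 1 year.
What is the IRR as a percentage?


Formula: IRR = C1/C0 - 1
Substituting: IRR = $16,038.33 / $11,150.00 - 1
Ratio: 1.438415 - 1 = 0.438415
IRR = 43.8415%

43.8415%


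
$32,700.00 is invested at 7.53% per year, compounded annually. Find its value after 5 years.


Formula: FV = P * (1 + r)^n
Substituting: FV = $32,700.00 * (1 + 0.0753)^5
Growth factor: (1.0753)^5 = 1.437634
FV = $32,700.00 * 1.437634 = $47,010.62

$47,010.62


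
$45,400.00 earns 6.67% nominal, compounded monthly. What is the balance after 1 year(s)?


Formula: FV = P * (1 + r/m)^(m*t)
Period rate: r/m = 0.0667 / 12 = 0.005558
Total periods: m*t = 12 * 1 = 12
Growth factor: (1 + 0.005558)^12 = 1.068777
FV = $45,400.00 * 1.068777 = $48,522.49

$48,522.49


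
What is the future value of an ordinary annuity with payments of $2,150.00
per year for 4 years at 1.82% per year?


Formula: FV = PMT * ((1+r)^n - 1) / r
Growth factor: (1 + 0.0182)^4 = 1.074812
Numerator: 1.074812 - 1 = 0.074812
FV = $2,150.00 * 0.074812 / 0.0182 = $8,837.64

$8,837.64


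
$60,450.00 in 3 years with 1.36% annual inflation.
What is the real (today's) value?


Formula: Real value = nominal / (1 + inflation)^years
Price level: (1 + 0.0136)^3 = 1.041357
Real value = $60,450.00 / 1.041357 = $58,049.23

$58,049.23


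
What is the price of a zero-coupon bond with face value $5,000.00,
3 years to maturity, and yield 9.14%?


Formula: Price = FV / (1 + r)^n
Substituting: Price = $5,000.00 / (1 + 0.0914)^3
Discount factor: (1.0914)^3 = 1.300025
Price = $5,000.00 / 1.300025 = $3,846.08

$3,846.08


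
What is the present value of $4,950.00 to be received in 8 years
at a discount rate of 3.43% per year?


Formula: PV = FV / (1 + r)^n
Substituting: PV = $4,950.00 / (1 + 0.0343)^8
Discount factor: (1.0343)^8 = 1.309701
PV = $4,950.00 / 1.309701 = $3,779.49

$3,779.49


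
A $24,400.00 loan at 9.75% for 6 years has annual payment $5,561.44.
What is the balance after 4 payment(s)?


Formula: Balance = PV*(1+r)^k - PMT*((1+r)^k - 1)/r
Growth: (1 + 0.0975)^4 = 1.450835
Accumulated factor: ((1+r)^k - 1)/r = 4.623952
Balance = $24,400.00 * 1.450835 - $5,561.44 * 4.623952
Balance = $9,684.55

$9,684.55


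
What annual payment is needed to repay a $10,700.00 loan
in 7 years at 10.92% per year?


Formula: PMT = PV * r / (1 - (1+r)^(-n))
Denominator: 1 - (1 + 0.1092)^(-7) = 0.515905
Numerator: $10,700.00 * 0.1092 = 1168.44
PMT = 1168.44 / 0.515905 = $2,264.84

$2,264.84


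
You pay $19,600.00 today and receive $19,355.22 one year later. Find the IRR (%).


Formula: IRR = C1/C0 - 1
Substituting: IRR = $19,355.22 / $19,600.00 - 1
Ratio: 0.987511 - 1 = -0.012489
IRR = -1.2489%

-1.2489%


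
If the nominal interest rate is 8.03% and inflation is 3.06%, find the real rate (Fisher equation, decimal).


Formula: (1 + r_real) = (1 + r_nom) / (1 + inflation)
Substituting: (1 + r_real) = 1.0803 / 1.0306
(1 + r_real) = 1.048224
r_real = 1.048224 - 1 = 0.048224

0.048224


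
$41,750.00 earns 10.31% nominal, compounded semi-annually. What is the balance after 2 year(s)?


Formula: FV = P * (1 + r/m)^(m*t)
Period rate: r/m = 0.1031 / 2 = 0.05155
Total periods: m*t = 2 * 2 = 4
Growth factor: (1 + 0.05155)^4 = 1.222699
FV = $41,750.00 * 1.222699 = $51,047.70

$51,047.70


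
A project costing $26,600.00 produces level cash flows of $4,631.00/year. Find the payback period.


Formula: Payback = investment / annual cash flow
Substituting: Payback = $26,600.00 / $4,631.00
Payback = 5.7439 years

5.7439 years


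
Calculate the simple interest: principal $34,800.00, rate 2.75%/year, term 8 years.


Formula: I = P * r * t
Substituting: I = $34,800.00 * 0.0275 * 8
Step: I = $34,800.00 * 0.22
I = $7,656.00

$7,656.00


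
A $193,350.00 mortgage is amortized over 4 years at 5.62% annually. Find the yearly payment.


Formula: PMT = PV * r / (1 - (1+r)^(-n))
Denominator: 1 - (1 + 0.0562)^(-4) = 0.196445
Numerator: $193,350.00 * 0.0562 = 10866.27
PMT = 10866.27 / 0.196445 = $55,314.43

$55,314.43


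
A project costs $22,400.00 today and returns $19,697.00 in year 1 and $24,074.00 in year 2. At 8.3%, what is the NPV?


Formula: NPV = C0 + C1/(1+r) + C2/(1+r)^2
Discount C1: $19,697.00 / (1 + 0.083) = $18,187.44
Discount C2: $24,074.00 / (1 + 0.083)^2 = $20,525.39
NPV = -$22,400.00 + $18,187.44 + $20,525.39 = $16,312.83

$16,312.83


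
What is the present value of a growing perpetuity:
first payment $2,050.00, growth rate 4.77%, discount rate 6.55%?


Formula: PV = C / (r - g)
Spread: r - g = 0.0655 - 0.0477 = 0.0178
Substituting: PV = $2,050.00 / 0.0178
PV = $115,168.54

$115,168.54


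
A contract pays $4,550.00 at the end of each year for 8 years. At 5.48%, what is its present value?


Formula: PV = PMT * (1 - (1+r)^(-n)) / r
Discount factor: (1 + 0.0548)^(-8) = 0.652588
Bracket: 1 - 0.652588 = 0.347412
PV = $4,550.00 * 0.347412 / 0.0548 = $28,845.35

$28,845.35


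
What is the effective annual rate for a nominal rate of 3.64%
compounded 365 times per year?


Formula: EAR = (1 + r/m)^m - 1
Period rate: r/m = 0.0364 / 365 = 0.0001
Compounding: (1 + 0.0001)^365 = 1.037069
EAR = 1.037069 - 1 = 0.037069

0.037069


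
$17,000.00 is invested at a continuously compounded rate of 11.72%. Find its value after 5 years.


Formula: FV = P * e^(r*t)
Exponent: r*t = 0.1172 * 5 = 0.586
e^(0.586) = 1.796787
FV = $17,000.00 * 1.796787 = $30,545.38

$30,545.38


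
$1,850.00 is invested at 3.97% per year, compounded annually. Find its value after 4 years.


Formula: FV = P * (1 + r)^n
Substituting: FV = $1,850.00 * (1 + 0.0397)^4
Growth factor: (1.0397)^4 = 1.168509
FV = $1,850.00 * 1.168509 = $2,161.74

$2,161.74


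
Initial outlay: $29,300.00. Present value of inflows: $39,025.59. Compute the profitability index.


Formula: PI = PV(cash flows) / initial investment
Substituting: PI = $39,025.59 / $29,300.00
PI = 1.3319

1.3319


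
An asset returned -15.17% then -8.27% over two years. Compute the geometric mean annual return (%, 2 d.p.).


Formula: Geometric mean = ((1+r1)*(1+r2))^(1/2) - 1
Product: (1 + -0.1517) * (1 + -0.0827) = 0.8483 * 0.9173 = 0.778146
Square root: 0.778146^0.5 = 0.882126
Geometric mean = 0.882126 - 1 = -0.117874
As percentage: -11.79%

-11.79%


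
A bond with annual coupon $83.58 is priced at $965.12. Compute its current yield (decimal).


Formula: Current yield = annual coupon / price
Substituting: CY = $83.58 / $965.12
CY = 0.086601

0.086601


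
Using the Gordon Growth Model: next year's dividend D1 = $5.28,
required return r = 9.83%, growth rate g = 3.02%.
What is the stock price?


Formula: P = D1 / (r - g)
Spread: r - g = 0.0983 - 0.0302 = 0.0681
Substituting: P = $5.28 / 0.0681
P = $77.53

$77.53


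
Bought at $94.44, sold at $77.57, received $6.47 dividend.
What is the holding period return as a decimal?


Formula: HPR = (P1 - P0 + D) / P0
Gain: $77.57 - $94.44 + $6.47 = -$10.40
HPR = -$10.40 / $94.44 = -0.1101

-0.1101


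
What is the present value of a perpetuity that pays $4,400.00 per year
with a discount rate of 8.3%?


Formula: PV = C / r
Substituting: PV = $4,400.00 / 0.083
PV = $53,012.05

$53,012.05


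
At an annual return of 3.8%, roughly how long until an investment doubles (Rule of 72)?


Formula: Years ≈ 72 / r
Substituting: Years ≈ 72 / 3.8
Years ≈ 18.9

18.9 years


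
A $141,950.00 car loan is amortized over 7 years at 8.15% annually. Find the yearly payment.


Formula: PMT = PV * r / (1 - (1+r)^(-n))
Denominator: 1 - (1 + 0.0815)^(-7) = 0.422151
Numerator: $141,950.00 * 0.0815 = 11568.925
PMT = 11568.925 / 0.422151 = $27,404.71

$27,404.71


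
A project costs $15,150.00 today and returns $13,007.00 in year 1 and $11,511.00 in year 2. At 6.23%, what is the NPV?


Formula: NPV = C0 + C1/(1+r) + C2/(1+r)^2
Discount C1: $13,007.00 / (1 + 0.0623) = $12,244.19
Discount C2: $11,511.00 / (1 + 0.0623)^2 = $10,200.43
NPV = -$15,150.00 + $12,244.19 + $10,200.43 = $7,294.62

$7,294.62


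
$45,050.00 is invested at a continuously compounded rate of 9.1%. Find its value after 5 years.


Formula: FV = P * e^(r*t)
Exponent: r*t = 0.091 * 5 = 0.455
e^(0.455) = 1.576173
FV = $45,050.00 * 1.576173 = $71,006.61

$71,006.61


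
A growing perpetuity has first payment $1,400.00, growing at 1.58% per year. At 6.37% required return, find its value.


Formula: PV = C / (r - g)
Spread: r - g = 0.0637 - 0.0158 = 0.0479
Substituting: PV = $1,400.00 / 0.0479
PV = $29,227.56

$29,227.56


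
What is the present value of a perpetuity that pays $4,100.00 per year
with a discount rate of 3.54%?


Formula: PV = C / r
Substituting: PV = $4,100.00 / 0.0354
PV = $115,819.21

$115,819.21


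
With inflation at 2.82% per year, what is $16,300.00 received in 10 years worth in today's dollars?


Formula: Real value = nominal / (1 + inflation)^years
Price level: (1 + 0.0282)^10 = 1.320614
Real value = $16,300.00 / 1.320614 = $12,342.74

$12,342.74


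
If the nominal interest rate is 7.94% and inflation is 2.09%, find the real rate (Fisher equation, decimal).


Formula: (1 + r_real) = (1 + r_nom) / (1 + inflation)
Substituting: (1 + r_real) = 1.0794 / 1.0209
(1 + r_real) = 1.057302
r_real = 1.057302 - 1 = 0.057302

0.057302


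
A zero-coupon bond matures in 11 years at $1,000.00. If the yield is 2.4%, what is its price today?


Formula: Price = FV / (1 + r)^n
Substituting: Price = $1,000.00 / (1 + 0.024)^11
Discount factor: (1.024)^11 = 1.298074
Price = $1,000.00 / 1.298074 = $770.37

$770.37


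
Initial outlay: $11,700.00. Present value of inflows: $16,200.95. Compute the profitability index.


Formula: PI = PV(cash flows) / initial investment
Substituting: PI = $16,200.95 / $11,700.00
PI = 1.3847

1.3847


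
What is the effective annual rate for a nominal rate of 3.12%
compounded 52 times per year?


Formula: EAR = (1 + r/m)^m - 1
Period rate: r/m = 0.0312 / 52 = 0.0006
Compounding: (1 + 0.0006)^52 = 1.031682
EAR = 1.031682 - 1 = 0.031682

0.031682


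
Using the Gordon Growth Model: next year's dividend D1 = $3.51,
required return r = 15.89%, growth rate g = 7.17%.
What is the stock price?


Formula: P = D1 / (r - g)
Spread: r - g = 0.1589 - 0.0717 = 0.0872
Substituting: P = $3.51 / 0.0872
P = $40.25

$40.25


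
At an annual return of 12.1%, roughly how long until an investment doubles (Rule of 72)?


Formula: Years ≈ 72 / r
Substituting: Years ≈ 72 / 12.1
Years ≈ 6.0

6.0 years


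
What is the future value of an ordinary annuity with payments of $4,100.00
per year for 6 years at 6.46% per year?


Formula: FV = PMT * ((1+r)^n - 1) / r
Growth factor: (1 + 0.0646)^6 = 1.455857
Numerator: 1.455857 - 1 = 0.455857
FV = $4,100.00 * 0.455857 / 0.0646 = $28,932.11

$28,932.11


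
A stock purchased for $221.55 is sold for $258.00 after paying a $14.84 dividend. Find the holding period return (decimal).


Formula: HPR = (P1 - P0 + D) / P0
Gain: $258.00 - $221.55 + $14.84 = $51.29
HPR = $51.29 / $221.55 = 0.2315

0.2315


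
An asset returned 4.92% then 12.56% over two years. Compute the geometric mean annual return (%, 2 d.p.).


Formula: Geometric mean = ((1+r1)*(1+r2))^(1/2) - 1
Product: (1 + 0.0492) * (1 + 0.1256) = 1.0492 * 1.1256 = 1.18098
Square root: 1.18098^0.5 = 1.086729
Geometric mean = 1.086729 - 1 = 0.086729
As percentage: 8.67%

8.67%


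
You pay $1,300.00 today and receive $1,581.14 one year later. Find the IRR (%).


Formula: IRR = C1/C0 - 1
Substituting: IRR = $1,581.14 / $1,300.00 - 1
Ratio: 1.216262 - 1 = 0.216262
IRR = 21.6262%

21.6262%


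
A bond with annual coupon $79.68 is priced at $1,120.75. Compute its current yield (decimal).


Formula: Current yield = annual coupon / price
Substituting: CY = $79.68 / $1,120.75
CY = 0.071095

0.071095


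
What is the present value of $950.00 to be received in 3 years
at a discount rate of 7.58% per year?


Formula: PV = FV / (1 + r)^n
Substituting: PV = $950.00 / (1 + 0.0758)^3
Discount factor: (1.0758)^3 = 1.245072
PV = $950.00 / 1.245072 = $763.01

$763.01


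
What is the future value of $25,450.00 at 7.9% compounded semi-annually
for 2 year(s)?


Formula: FV = P * (1 + r/m)^(m*t)
Period rate: r/m = 0.079 / 2 = 0.0395
Total periods: m*t = 2 * 2 = 4
Growth factor: (1 + 0.0395)^4 = 1.16761
FV = $25,450.00 * 1.16761 = $29,715.69

$29,715.69


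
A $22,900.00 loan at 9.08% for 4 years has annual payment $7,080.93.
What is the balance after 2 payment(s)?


Formula: Balance = PV*(1+r)^k - PMT*((1+r)^k - 1)/r
Growth: (1 + 0.0908)^2 = 1.189845
Accumulated factor: ((1+r)^k - 1)/r = 2.0908
Balance = $22,900.00 * 1.189845 - $7,080.93 * 2.0908
Balance = $12,442.63

$12,442.63


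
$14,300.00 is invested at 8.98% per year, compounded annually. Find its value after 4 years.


Formula: FV = P * (1 + r)^n
Substituting: FV = $14,300.00 * (1 + 0.0898)^4
Growth factor: (1.0898)^4 = 1.410546
FV = $14,300.00 * 1.410546 = $20,170.81

$20,170.81


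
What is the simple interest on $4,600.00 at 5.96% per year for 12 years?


Formula: I = P * r * t
Substituting: I = $4,600.00 * 0.0596 * 12
Step: I = $4,600.00 * 0.7152
I = $3,289.92

$3,289.92


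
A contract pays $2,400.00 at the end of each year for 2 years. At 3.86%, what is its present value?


Formula: PV = PMT * (1 - (1+r)^(-n)) / r
Discount factor: (1 + 0.0386)^(-2) = 0.92705
Bracket: 1 - 0.92705 = 0.07295
PV = $2,400.00 * 0.07295 / 0.0386 = $4,535.72

$4,535.72


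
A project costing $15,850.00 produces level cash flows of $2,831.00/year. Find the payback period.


Formula: Payback = investment / annual cash flow
Substituting: Payback = $15,850.00 / $2,831.00
Payback = 5.5987 years

5.5987 years


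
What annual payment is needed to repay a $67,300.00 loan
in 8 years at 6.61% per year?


Formula: PMT = PV * r / (1 - (1+r)^(-n))
Denominator: 1 - (1 + 0.0661)^(-8) = 0.400738
Numerator: $67,300.00 * 0.0661 = 4448.53
PMT = 4448.53 / 0.400738 = $11,100.83

$11,100.83


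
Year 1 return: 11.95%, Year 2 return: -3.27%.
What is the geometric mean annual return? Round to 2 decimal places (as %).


Formula: Geometric mean = ((1+r1)*(1+r2))^(1/2) - 1
Product: (1 + 0.1195) * (1 + -0.0327) = 1.1195 * 0.9673 = 1.082892
Square root: 1.082892^0.5 = 1.040621
Geometric mean = 1.040621 - 1 = 0.040621
As percentage: 4.06%

4.06%


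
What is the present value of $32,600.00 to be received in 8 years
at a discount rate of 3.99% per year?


Formula: PV = FV / (1 + r)^n
Substituting: PV = $32,600.00 / (1 + 0.0399)^8
Discount factor: (1.0399)^8 = 1.367517
PV = $32,600.00 / 1.367517 = $23,838.83

$23,838.83


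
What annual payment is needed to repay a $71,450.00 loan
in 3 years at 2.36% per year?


Formula: PMT = PV * r / (1 - (1+r)^(-n))
Denominator: 1 - (1 + 0.0236)^(-3) = 0.067585
Numerator: $71,450.00 * 0.0236 = 1686.22
PMT = 1686.22 / 0.067585 = $24,949.55

$24,949.55


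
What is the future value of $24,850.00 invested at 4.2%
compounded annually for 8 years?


Formula: FV = P * (1 + r)^n
Substituting: FV = $24,850.00 * (1 + 0.042)^8
Growth factor: (1.042)^8 = 1.389766
FV = $24,850.00 * 1.389766 = $34,535.69

$34,535.69


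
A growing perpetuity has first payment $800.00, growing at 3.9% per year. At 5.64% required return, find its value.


Formula: PV = C / (r - g)
Spread: r - g = 0.0564 - 0.039 = 0.0174
Substituting: PV = $800.00 / 0.0174
PV = $45,977.01

$45,977.01


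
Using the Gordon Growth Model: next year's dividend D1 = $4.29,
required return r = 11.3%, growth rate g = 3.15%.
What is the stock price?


Formula: P = D1 / (r - g)
Spread: r - g = 0.113 - 0.0315 = 0.0815
Substituting: P = $4.29 / 0.0815
P = $52.64

$52.64


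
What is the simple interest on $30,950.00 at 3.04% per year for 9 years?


Formula: I = P * r * t
Substituting: I = $30,950.00 * 0.0304 * 9
Step: I = $30,950.00 * 0.2736
I = $8,467.92

$8,467.92


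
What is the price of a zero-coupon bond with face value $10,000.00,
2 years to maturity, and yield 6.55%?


Formula: Price = FV / (1 + r)^n
Substituting: Price = $10,000.00 / (1 + 0.0655)^2
Discount factor: (1.0655)^2 = 1.13529
Price = $10,000.00 / 1.13529 = $8,808.32

$8,808.32


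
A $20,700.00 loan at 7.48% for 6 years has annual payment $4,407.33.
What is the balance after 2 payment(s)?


Formula: Balance = PV*(1+r)^k - PMT*((1+r)^k - 1)/r
Growth: (1 + 0.0748)^2 = 1.155195
Accumulated factor: ((1+r)^k - 1)/r = 2.0748
Balance = $20,700.00 * 1.155195 - $4,407.33 * 2.0748
Balance = $14,768.21

$14,768.21


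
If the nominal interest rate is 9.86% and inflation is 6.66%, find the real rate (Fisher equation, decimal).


Formula: (1 + r_real) = (1 + r_nom) / (1 + inflation)
Substituting: (1 + r_real) = 1.0986 / 1.0666
(1 + r_real) = 1.030002
r_real = 1.030002 - 1 = 0.030002

0.030002


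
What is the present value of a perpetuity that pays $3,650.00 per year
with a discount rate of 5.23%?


Formula: PV = C / r
Substituting: PV = $3,650.00 / 0.0523
PV = $69,789.67

$69,789.67


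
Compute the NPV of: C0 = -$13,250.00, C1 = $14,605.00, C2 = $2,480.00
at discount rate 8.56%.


Formula: NPV = C0 + C1/(1+r) + C2/(1+r)^2
Discount C1: $14,605.00 / (1 + 0.0856) = $13,453.39
Discount C2: $2,480.00 / (1 + 0.0856)^2 = $2,104.32
NPV = -$13,250.00 + $13,453.39 + $2,104.32 = $2,307.71

$2,307.71


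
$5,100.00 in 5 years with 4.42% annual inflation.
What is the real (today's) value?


Formula: Real value = nominal / (1 + inflation)^years
Price level: (1 + 0.0442)^5 = 1.241419
Real value = $5,100.00 / 1.241419 = $4,108.20

$4,108.20


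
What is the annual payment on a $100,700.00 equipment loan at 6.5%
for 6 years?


Formula: PMT = PV * r / (1 - (1+r)^(-n))
Denominator: 1 - (1 + 0.065)^(-6) = 0.314666
Numerator: $100,700.00 * 0.065 = 6545.5
PMT = 6545.5 / 0.314666 = $20,801.43

$20,801.43


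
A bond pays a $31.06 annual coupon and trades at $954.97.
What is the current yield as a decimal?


Formula: Current yield = annual coupon / price
Substituting: CY = $31.06 / $954.97
CY = 0.032525

0.032525


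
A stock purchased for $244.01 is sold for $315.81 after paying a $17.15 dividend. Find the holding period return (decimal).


Formula: HPR = (P1 - P0 + D) / P0
Gain: $315.81 - $244.01 + $17.15 = $88.95
HPR = $88.95 / $244.01 = 0.3645

0.3645


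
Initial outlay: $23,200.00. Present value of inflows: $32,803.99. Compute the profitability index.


Formula: PI = PV(cash flows) / initial investment
Substituting: PI = $32,803.99 / $23,200.00
PI = 1.414

1.414


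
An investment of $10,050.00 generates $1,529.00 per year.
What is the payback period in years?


Formula: Payback = investment / annual cash flow
Substituting: Payback = $10,050.00 / $1,529.00
Payback = 6.5729 years

6.5729 years


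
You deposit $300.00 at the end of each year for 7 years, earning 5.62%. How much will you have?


Formula: FV = PMT * ((1+r)^n - 1) / r
Growth factor: (1 + 0.0562)^7 = 1.466301
Numerator: 1.466301 - 1 = 0.466301
FV = $300.00 * 0.466301 / 0.0562 = $2,489.15

$2,489.15


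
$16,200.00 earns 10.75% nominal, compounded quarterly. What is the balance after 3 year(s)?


Formula: FV = P * (1 + r/m)^(m*t)
Period rate: r/m = 0.1075 / 4 = 0.026875
Total periods: m*t = 4 * 3 = 12
Growth factor: (1 + 0.026875)^12 = 1.37471
FV = $16,200.00 * 1.37471 = $22,270.30

$22,270.30


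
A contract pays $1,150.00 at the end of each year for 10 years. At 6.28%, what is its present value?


Formula: PV = PMT * (1 - (1+r)^(-n)) / r
Discount factor: (1 + 0.0628)^(-10) = 0.543857
Bracket: 1 - 0.543857 = 0.456143
PV = $1,150.00 * 0.456143 / 0.0628 = $8,352.94

$8,352.94


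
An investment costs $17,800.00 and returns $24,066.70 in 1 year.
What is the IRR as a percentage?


Formula: IRR = C1/C0 - 1
Substituting: IRR = $24,066.70 / $17,800.00 - 1
Ratio: 1.352062 - 1 = 0.352062
IRR = 35.2062%

35.2062%


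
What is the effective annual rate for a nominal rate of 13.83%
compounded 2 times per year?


Formula: EAR = (1 + r/m)^m - 1
Period rate: r/m = 0.1383 / 2 = 0.06915
Compounding: (1 + 0.06915)^2 = 1.143082
EAR = 1.143082 - 1 = 0.143082

0.143082


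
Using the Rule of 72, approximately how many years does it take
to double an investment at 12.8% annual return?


Formula: Years ≈ 72 / r
Substituting: Years ≈ 72 / 12.8
Years ≈ 5.6

5.6 years


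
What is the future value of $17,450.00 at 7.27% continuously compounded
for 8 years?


Formula: FV = P * e^(r*t)
Exponent: r*t = 0.0727 * 8 = 0.5816
e^(0.5816) = 1.788898
FV = $17,450.00 * 1.788898 = $31,216.28

$31,216.28


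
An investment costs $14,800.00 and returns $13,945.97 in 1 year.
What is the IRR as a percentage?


Formula: IRR = C1/C0 - 1
Substituting: IRR = $13,945.97 / $14,800.00 - 1
Ratio: 0.942295 - 1 = -0.057705
IRR = -5.7705%

-5.7705%


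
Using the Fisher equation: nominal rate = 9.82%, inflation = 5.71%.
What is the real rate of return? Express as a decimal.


Formula: (1 + r_real) = (1 + r_nom) / (1 + inflation)
Substituting: (1 + r_real) = 1.0982 / 1.0571
(1 + r_real) = 1.03888
r_real = 1.03888 - 1 = 0.03888

0.03888


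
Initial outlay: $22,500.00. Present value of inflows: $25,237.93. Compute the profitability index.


Formula: PI = PV(cash flows) / initial investment
Substituting: PI = $25,237.93 / $22,500.00
PI = 1.1217

1.1217


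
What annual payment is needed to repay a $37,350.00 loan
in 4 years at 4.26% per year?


Formula: PMT = PV * r / (1 - (1+r)^(-n))
Denominator: 1 - (1 + 0.0426)^(-4) = 0.153691
Numerator: $37,350.00 * 0.0426 = 1591.11
PMT = 1591.11 / 0.153691 = $10,352.68

$10,352.68


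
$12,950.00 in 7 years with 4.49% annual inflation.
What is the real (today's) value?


Formula: Real value = nominal / (1 + inflation)^years
Price level: (1 + 0.0449)^7 = 1.359951
Real value = $12,950.00 / 1.359951 = $9,522.41

$9,522.41


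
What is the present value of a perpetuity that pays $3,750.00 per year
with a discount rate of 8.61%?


Formula: PV = C / r
Substituting: PV = $3,750.00 / 0.0861
PV = $43,554.01

$43,554.01


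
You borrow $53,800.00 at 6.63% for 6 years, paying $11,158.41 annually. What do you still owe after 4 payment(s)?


Formula: Balance = PV*(1+r)^k - PMT*((1+r)^k - 1)/r
Growth: (1 + 0.0663)^4 = 1.292759
Accumulated factor: ((1+r)^k - 1)/r = 4.415674
Balance = $53,800.00 * 1.292759 - $11,158.41 * 4.415674
Balance = $20,278.54

$20,278.54


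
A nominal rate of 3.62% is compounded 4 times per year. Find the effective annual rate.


Formula: EAR = (1 + r/m)^m - 1
Period rate: r/m = 0.0362 / 4 = 0.00905
Compounding: (1 + 0.00905)^4 = 1.036694
EAR = 1.036694 - 1 = 0.036694

0.036694
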